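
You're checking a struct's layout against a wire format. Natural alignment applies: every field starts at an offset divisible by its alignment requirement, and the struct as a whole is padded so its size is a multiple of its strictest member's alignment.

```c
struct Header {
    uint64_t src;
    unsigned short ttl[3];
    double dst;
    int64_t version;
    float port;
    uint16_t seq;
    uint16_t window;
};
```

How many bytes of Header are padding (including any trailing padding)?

2

@0: src [8B, align 8] → 8
@8: ttl [6B, align 2] → 14
+2 pad (align 8)
@16: dst [8B, align 8] → 24
@24: version [8B, align 8] → 32
@32: port [4B, align 4] → 36
@36: seq [2B, align 2] → 38
@38: window [2B, align 2] → 40
size 40, align 8
data bytes 38, size 40 → padding 2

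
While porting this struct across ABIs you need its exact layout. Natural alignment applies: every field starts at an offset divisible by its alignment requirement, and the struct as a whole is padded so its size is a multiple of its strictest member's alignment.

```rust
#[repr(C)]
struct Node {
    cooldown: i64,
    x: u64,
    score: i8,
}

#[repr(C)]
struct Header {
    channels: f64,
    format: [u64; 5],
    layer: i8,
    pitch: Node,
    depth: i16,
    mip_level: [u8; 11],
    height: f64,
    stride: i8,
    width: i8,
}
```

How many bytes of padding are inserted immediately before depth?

0

Node: cooldown at 0 (size 8, align 8) → ends 8; x at 8 (size 8, align 8) → ends 16; score at 16 (size 1, align 1) → ends 17; tail pad 7 to reach multiple of 8; total 24 bytes, alignment 8
channels at 0 (size 8, align 8) → ends 8
format at 8 (size 40, align 8) → ends 48
layer at 48 (size 1, align 1) → ends 49
pad 7 to align 8 for pitch
pitch at 56 (size 24, align 8) → ends 80
depth at 80 (size 2, align 2) → ends 82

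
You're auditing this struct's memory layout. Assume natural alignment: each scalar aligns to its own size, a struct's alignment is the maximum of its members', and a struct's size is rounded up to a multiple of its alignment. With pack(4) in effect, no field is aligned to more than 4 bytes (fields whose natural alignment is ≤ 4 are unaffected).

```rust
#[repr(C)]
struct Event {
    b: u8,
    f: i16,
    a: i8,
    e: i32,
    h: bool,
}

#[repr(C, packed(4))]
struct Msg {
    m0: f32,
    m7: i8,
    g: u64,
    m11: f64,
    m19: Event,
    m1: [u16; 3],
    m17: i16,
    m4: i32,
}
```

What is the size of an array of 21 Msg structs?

Event: 0..1  b  (1B, 1-aligned); 1..2  -- padding (1B); 2..4  f  (2B, 2-aligned); 4..5  a  (1B, 1-aligned); 5..8  -- padding (3B); 8..12  e  (4B, 4-aligned); 12..13  h  (1B, 1-aligned); 13..16  -- tail padding (3B); sizeof = 16, alignof = 4
0..4  m0  (4B, 4-aligned)
4..5  m7  (1B, 1-aligned)
5..8  -- padding (3B)
8..16  g  (8B, 4-aligned)
16..24  m11  (8B, 4-aligned)
24..40  m19  (16B, 4-aligned)
40..46  m1  (6B, 2-aligned)
46..48  m17  (2B, 2-aligned)
48..52  m4  (4B, 4-aligned)
sizeof = 52, alignof = 4
array of 21: 21 × 52 = 1092

1092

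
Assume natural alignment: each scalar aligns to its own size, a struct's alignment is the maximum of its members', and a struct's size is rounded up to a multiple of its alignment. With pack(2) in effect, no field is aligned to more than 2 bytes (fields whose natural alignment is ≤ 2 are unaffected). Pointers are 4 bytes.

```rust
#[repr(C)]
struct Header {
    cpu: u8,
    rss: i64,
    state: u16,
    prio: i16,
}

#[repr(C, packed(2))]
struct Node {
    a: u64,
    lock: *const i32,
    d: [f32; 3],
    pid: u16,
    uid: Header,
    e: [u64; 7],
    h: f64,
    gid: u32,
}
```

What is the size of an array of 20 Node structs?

2360

Header: cpu at 0 (size 1, align 1) → ends 1; pad 7 to align 8 for rss; rss at 8 (size 8, align 8) → ends 16; state at 16 (size 2, align 2) → ends 18; prio at 18 (size 2, align 2) → ends 20; tail pad 4 to reach multiple of 8; total 24 bytes, alignment 8
a at 0 (size 8, align 2) → ends 8
lock at 8 (size 4, align 2) → ends 12
d at 12 (size 12, align 2) → ends 24
pid at 24 (size 2, align 2) → ends 26
uid at 26 (size 24, align 2) → ends 50
e at 50 (size 56, align 2) → ends 106
h at 106 (size 8, align 2) → ends 114
gid at 114 (size 4, align 2) → ends 118
total 118 bytes, alignment 2
array of 20: 20 × 118 = 2360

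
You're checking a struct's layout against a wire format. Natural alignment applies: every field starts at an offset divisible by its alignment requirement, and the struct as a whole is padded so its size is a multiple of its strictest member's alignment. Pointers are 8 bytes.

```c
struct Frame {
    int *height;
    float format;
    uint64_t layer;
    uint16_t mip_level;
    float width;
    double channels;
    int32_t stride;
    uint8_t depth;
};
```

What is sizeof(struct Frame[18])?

@0: height [8B, align 8] → 8
@8: format [4B, align 4] → 12
+4 pad (align 8)
@16: layer [8B, align 8] → 24
@24: mip_level [2B, align 2] → 26
+2 pad (align 4)
@28: width [4B, align 4] → 32
@32: channels [8B, align 8] → 40
@40: stride [4B, align 4] → 44
@44: depth [1B, align 1] → 45
+3 tail pad (align 8)
size 48, align 8
array of 18: 18 × 48 = 864

864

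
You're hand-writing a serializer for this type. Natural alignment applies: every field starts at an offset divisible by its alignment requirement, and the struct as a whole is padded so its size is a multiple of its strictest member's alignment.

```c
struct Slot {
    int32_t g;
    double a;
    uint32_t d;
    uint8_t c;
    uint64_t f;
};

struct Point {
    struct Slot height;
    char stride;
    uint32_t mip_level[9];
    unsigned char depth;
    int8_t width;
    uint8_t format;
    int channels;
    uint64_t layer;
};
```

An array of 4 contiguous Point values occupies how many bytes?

352

Slot: @0: g [4B, align 4] → 4; +4 pad (align 8); @8: a [8B, align 8] → 16; @16: d [4B, align 4] → 20; @20: c [1B, align 1] → 21; +3 pad (align 8); @24: f [8B, align 8] → 32; size 32, align 8
@0: height [32B, align 8] → 32
@32: stride [1B, align 1] → 33
+3 pad (align 4)
@36: mip_level [36B, align 4] → 72
@72: depth [1B, align 1] → 73
@73: width [1B, align 1] → 74
@74: format [1B, align 1] → 75
+1 pad (align 4)
@76: channels [4B, align 4] → 80
@80: layer [8B, align 8] → 88
size 88, align 8
array of 4: 4 × 88 = 352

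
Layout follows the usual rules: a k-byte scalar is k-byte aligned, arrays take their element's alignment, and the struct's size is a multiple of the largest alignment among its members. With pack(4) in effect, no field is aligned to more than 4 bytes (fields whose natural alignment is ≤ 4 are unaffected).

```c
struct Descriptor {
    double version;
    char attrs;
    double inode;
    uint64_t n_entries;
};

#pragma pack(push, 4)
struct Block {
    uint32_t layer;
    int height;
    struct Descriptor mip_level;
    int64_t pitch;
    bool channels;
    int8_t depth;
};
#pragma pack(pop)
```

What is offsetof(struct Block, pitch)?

Descriptor: 0..8  version  (8B, 8-aligned); 8..9  attrs  (1B, 1-aligned); 9..16  -- padding (7B); 16..24  inode  (8B, 8-aligned); 24..32  n_entries  (8B, 8-aligned); sizeof = 32, alignof = 8
0..4  layer  (4B, 4-aligned)
4..8  height  (4B, 4-aligned)
8..40  mip_level  (32B, 4-aligned)
40..48  pitch  (8B, 4-aligned)

40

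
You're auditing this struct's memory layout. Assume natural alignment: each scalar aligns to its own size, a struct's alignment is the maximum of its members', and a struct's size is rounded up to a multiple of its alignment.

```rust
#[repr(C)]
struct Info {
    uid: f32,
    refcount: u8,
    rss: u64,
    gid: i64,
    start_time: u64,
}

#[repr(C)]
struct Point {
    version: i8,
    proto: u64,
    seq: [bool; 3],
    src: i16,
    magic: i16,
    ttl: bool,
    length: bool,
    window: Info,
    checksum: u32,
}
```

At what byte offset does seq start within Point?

16

Info: uid at 0 (size 4, align 4) → ends 4; refcount at 4 (size 1, align 1) → ends 5; pad 3 to align 8 for rss; rss at 8 (size 8, align 8) → ends 16; gid at 16 (size 8, align 8) → ends 24; start_time at 24 (size 8, align 8) → ends 32; total 32 bytes, alignment 8
version at 0 (size 1, align 1) → ends 1
pad 7 to align 8 for proto
proto at 8 (size 8, align 8) → ends 16
seq at 16 (size 3, align 1) → ends 19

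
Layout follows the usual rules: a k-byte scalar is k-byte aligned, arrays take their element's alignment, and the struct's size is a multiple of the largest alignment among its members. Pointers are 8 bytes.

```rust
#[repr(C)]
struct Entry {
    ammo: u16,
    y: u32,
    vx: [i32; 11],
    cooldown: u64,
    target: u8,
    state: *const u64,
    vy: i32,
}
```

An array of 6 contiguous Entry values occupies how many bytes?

0..2  ammo  (2B, 2-aligned)
2..4  -- padding (2B)
4..8  y  (4B, 4-aligned)
8..52  vx  (44B, 4-aligned)
52..56  -- padding (4B)
56..64  cooldown  (8B, 8-aligned)
64..65  target  (1B, 1-aligned)
65..72  -- padding (7B)
72..80  state  (8B, 8-aligned)
80..84  vy  (4B, 4-aligned)
84..88  -- tail padding (4B)
sizeof = 88, alignof = 8
array of 6: 6 × 88 = 528

528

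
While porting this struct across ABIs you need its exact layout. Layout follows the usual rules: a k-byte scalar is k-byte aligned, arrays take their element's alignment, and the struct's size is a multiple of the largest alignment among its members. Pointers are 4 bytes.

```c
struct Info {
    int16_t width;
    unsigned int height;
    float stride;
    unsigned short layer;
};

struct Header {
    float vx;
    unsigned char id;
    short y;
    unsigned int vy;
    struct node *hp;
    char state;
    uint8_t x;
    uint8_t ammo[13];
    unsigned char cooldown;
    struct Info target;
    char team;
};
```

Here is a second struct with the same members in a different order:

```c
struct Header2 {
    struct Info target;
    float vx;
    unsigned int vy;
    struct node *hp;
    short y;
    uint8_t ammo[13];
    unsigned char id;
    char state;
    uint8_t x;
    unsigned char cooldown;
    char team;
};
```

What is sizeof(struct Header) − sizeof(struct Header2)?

Info: width at 0 (size 2, align 2) → ends 2; pad 2 to align 4 for height; height at 4 (size 4, align 4) → ends 8; stride at 8 (size 4, align 4) → ends 12; layer at 12 (size 2, align 2) → ends 14; tail pad 2 to reach multiple of 4; total 16 bytes, alignment 4
vx at 0 (size 4, align 4) → ends 4
id at 4 (size 1, align 1) → ends 5
pad 1 to align 2 for y
y at 6 (size 2, align 2) → ends 8
vy at 8 (size 4, align 4) → ends 12
hp at 12 (size 4, align 4) → ends 16
state at 16 (size 1, align 1) → ends 17
x at 17 (size 1, align 1) → ends 18
ammo at 18 (size 13, align 1) → ends 31
cooldown at 31 (size 1, align 1) → ends 32
target at 32 (size 16, align 4) → ends 48
team at 48 (size 1, align 1) → ends 49
tail pad 3 to reach multiple of 4
total 52 bytes, alignment 4
— Header2 —
target at 0 (size 16, align 4) → ends 16
vx at 16 (size 4, align 4) → ends 20
vy at 20 (size 4, align 4) → ends 24
hp at 24 (size 4, align 4) → ends 28
y at 28 (size 2, align 2) → ends 30
ammo at 30 (size 13, align 1) → ends 43
id at 43 (size 1, align 1) → ends 44
state at 44 (size 1, align 1) → ends 45
x at 45 (size 1, align 1) → ends 46
cooldown at 46 (size 1, align 1) → ends 47
team at 47 (size 1, align 1) → ends 48
total 48 bytes, alignment 4
52 − 48 = 4

4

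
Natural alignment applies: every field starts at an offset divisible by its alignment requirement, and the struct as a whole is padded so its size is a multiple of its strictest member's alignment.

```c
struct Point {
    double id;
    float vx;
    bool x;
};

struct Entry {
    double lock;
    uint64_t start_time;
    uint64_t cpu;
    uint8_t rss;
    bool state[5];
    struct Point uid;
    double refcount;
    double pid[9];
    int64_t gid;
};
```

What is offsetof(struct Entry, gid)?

Point: @0: id [8B, align 8] → 8; @8: vx [4B, align 4] → 12; @12: x [1B, align 1] → 13; +3 tail pad (align 8); size 16, align 8
@0: lock [8B, align 8] → 8
@8: start_time [8B, align 8] → 16
@16: cpu [8B, align 8] → 24
@24: rss [1B, align 1] → 25
@25: state [5B, align 1] → 30
+2 pad (align 8)
@32: uid [16B, align 8] → 48
@48: refcount [8B, align 8] → 56
@56: pid [72B, align 8] → 128
@128: gid [8B, align 8] → 136

128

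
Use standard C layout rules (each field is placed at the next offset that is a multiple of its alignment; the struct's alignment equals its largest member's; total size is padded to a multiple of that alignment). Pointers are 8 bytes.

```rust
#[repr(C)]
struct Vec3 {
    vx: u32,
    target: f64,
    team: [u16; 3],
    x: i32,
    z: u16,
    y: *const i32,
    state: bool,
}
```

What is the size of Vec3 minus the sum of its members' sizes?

@0: vx [4B, align 4] → 4
+4 pad (align 8)
@8: target [8B, align 8] → 16
@16: team [6B, align 2] → 22
+2 pad (align 4)
@24: x [4B, align 4] → 28
@28: z [2B, align 2] → 30
+2 pad (align 8)
@32: y [8B, align 8] → 40
@40: state [1B, align 1] → 41
+7 tail pad (align 8)
size 48, align 8
data bytes 33, size 48 → padding 15

15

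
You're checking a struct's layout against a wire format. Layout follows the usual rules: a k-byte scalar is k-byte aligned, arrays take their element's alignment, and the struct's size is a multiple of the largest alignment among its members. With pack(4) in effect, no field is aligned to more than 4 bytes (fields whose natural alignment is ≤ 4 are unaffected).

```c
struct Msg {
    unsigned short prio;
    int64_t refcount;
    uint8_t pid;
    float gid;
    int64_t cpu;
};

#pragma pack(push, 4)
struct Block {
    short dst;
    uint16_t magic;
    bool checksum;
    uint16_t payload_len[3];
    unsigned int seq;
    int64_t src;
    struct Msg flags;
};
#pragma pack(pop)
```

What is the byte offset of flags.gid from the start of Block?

44

Msg: 0..2  prio  (2B, 2-aligned); 2..8  -- padding (6B); 8..16  refcount  (8B, 8-aligned); 16..17  pid  (1B, 1-aligned); 17..20  -- padding (3B); 20..24  gid  (4B, 4-aligned); 24..32  cpu  (8B, 8-aligned); sizeof = 32, alignof = 8
0..2  dst  (2B, 2-aligned)
2..4  magic  (2B, 2-aligned)
4..5  checksum  (1B, 1-aligned)
5..6  -- padding (1B)
6..12  payload_len  (6B, 2-aligned)
12..16  seq  (4B, 4-aligned)
16..24  src  (8B, 4-aligned)
24..56  flags  (32B, 4-aligned)
within Msg: gid at 20
24 + 20 = 44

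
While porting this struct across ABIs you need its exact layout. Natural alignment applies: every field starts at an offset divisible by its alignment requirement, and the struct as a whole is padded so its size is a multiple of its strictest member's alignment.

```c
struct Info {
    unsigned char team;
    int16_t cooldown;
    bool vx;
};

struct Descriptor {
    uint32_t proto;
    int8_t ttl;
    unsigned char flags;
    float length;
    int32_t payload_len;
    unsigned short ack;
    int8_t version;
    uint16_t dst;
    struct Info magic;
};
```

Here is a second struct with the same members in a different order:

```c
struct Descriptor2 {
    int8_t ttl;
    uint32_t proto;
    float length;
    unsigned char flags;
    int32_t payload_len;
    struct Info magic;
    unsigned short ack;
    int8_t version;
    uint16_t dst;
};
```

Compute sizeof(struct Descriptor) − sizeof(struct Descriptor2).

-4

Info: 0..1  team  (1B, 1-aligned); 1..2  -- padding (1B); 2..4  cooldown  (2B, 2-aligned); 4..5  vx  (1B, 1-aligned); 5..6  -- tail padding (1B); sizeof = 6, alignof = 2
0..4  proto  (4B, 4-aligned)
4..5  ttl  (1B, 1-aligned)
5..6  flags  (1B, 1-aligned)
6..8  -- padding (2B)
8..12  length  (4B, 4-aligned)
12..16  payload_len  (4B, 4-aligned)
16..18  ack  (2B, 2-aligned)
18..19  version  (1B, 1-aligned)
19..20  -- padding (1B)
20..22  dst  (2B, 2-aligned)
22..28  magic  (6B, 2-aligned)
sizeof = 28, alignof = 4
— Descriptor2 —
0..1  ttl  (1B, 1-aligned)
1..4  -- padding (3B)
4..8  proto  (4B, 4-aligned)
8..12  length  (4B, 4-aligned)
12..13  flags  (1B, 1-aligned)
13..16  -- padding (3B)
16..20  payload_len  (4B, 4-aligned)
20..26  magic  (6B, 2-aligned)
26..28  ack  (2B, 2-aligned)
28..29  version  (1B, 1-aligned)
29..30  -- padding (1B)
30..32  dst  (2B, 2-aligned)
sizeof = 32, alignof = 4
28 − 32 = -4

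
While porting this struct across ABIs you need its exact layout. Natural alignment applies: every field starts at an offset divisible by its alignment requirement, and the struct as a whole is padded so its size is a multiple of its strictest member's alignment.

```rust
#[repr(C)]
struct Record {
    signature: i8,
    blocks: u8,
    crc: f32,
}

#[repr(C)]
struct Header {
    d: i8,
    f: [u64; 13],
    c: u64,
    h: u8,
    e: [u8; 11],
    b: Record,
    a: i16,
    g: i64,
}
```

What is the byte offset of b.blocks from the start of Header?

Record: 0..1  signature  (1B, 1-aligned); 1..2  blocks  (1B, 1-aligned); 2..4  -- padding (2B); 4..8  crc  (4B, 4-aligned); sizeof = 8, alignof = 4
0..1  d  (1B, 1-aligned)
1..8  -- padding (7B)
8..112  f  (104B, 8-aligned)
112..120  c  (8B, 8-aligned)
120..121  h  (1B, 1-aligned)
121..132  e  (11B, 1-aligned)
132..140  b  (8B, 4-aligned)
within Record: blocks at 1
132 + 1 = 133

133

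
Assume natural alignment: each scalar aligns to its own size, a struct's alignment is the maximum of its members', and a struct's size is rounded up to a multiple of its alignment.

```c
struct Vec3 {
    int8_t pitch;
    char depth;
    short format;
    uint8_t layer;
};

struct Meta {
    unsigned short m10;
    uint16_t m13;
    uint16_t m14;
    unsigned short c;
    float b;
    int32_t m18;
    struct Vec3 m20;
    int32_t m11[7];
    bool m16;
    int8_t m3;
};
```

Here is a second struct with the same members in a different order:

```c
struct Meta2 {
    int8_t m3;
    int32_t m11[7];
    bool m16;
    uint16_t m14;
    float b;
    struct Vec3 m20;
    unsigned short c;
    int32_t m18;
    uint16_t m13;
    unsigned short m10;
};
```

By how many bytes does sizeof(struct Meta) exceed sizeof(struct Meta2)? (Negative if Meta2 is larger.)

Vec3: pitch at 0 (size 1, align 1) → ends 1; depth at 1 (size 1, align 1) → ends 2; format at 2 (size 2, align 2) → ends 4; layer at 4 (size 1, align 1) → ends 5; tail pad 1 to reach multiple of 2; total 6 bytes, alignment 2
m10 at 0 (size 2, align 2) → ends 2
m13 at 2 (size 2, align 2) → ends 4
m14 at 4 (size 2, align 2) → ends 6
c at 6 (size 2, align 2) → ends 8
b at 8 (size 4, align 4) → ends 12
m18 at 12 (size 4, align 4) → ends 16
m20 at 16 (size 6, align 2) → ends 22
pad 2 to align 4 for m11
m11 at 24 (size 28, align 4) → ends 52
m16 at 52 (size 1, align 1) → ends 53
m3 at 53 (size 1, align 1) → ends 54
tail pad 2 to reach multiple of 4
total 56 bytes, alignment 4
— Meta2 —
m3 at 0 (size 1, align 1) → ends 1
pad 3 to align 4 for m11
m11 at 4 (size 28, align 4) → ends 32
m16 at 32 (size 1, align 1) → ends 33
pad 1 to align 2 for m14
m14 at 34 (size 2, align 2) → ends 36
b at 36 (size 4, align 4) → ends 40
m20 at 40 (size 6, align 2) → ends 46
c at 46 (size 2, align 2) → ends 48
m18 at 48 (size 4, align 4) → ends 52
m13 at 52 (size 2, align 2) → ends 54
m10 at 54 (size 2, align 2) → ends 56
total 56 bytes, alignment 4
56 − 56 = 0

0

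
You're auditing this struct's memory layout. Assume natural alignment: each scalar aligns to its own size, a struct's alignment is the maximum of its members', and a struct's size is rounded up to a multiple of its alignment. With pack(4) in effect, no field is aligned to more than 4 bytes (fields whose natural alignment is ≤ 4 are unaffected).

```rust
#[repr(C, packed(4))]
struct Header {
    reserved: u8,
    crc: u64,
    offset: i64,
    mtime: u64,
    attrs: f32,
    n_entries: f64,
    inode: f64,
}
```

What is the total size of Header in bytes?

48 bytes

@0: reserved [1B, align 1] → 1
+3 pad (align 4)
@4: crc [8B, align 4] → 12
@12: offset [8B, align 4] → 20
@20: mtime [8B, align 4] → 28
@28: attrs [4B, align 4] → 32
@32: n_entries [8B, align 4] → 40
@40: inode [8B, align 4] → 48
size 48, align 4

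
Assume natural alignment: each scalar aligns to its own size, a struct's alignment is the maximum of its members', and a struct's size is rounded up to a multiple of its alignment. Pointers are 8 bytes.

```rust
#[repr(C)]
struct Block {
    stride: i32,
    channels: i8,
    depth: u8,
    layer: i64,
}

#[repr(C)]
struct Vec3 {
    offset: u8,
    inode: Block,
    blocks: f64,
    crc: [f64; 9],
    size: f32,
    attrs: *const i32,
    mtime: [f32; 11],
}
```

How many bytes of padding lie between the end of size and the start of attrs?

4

Block: stride at 0 (size 4, align 4) → ends 4; channels at 4 (size 1, align 1) → ends 5; depth at 5 (size 1, align 1) → ends 6; pad 2 to align 8 for layer; layer at 8 (size 8, align 8) → ends 16; total 16 bytes, alignment 8
offset at 0 (size 1, align 1) → ends 1
pad 7 to align 8 for inode
inode at 8 (size 16, align 8) → ends 24
blocks at 24 (size 8, align 8) → ends 32
crc at 32 (size 72, align 8) → ends 104
size at 104 (size 4, align 4) → ends 108
pad 4 to align 8 for attrs
attrs at 112 (size 8, align 8) → ends 120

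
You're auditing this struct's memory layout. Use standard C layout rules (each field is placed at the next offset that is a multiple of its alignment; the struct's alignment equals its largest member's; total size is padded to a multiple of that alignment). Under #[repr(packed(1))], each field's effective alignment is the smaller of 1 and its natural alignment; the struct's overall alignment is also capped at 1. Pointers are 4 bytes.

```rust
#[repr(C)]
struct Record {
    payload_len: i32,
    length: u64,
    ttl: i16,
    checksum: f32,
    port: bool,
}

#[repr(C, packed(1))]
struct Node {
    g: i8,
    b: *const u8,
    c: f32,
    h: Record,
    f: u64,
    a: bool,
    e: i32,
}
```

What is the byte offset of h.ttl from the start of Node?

Record: payload_len at 0 (size 4, align 4) → ends 4; pad 4 to align 8 for length; length at 8 (size 8, align 8) → ends 16; ttl at 16 (size 2, align 2) → ends 18; pad 2 to align 4 for checksum; checksum at 20 (size 4, align 4) → ends 24; port at 24 (size 1, align 1) → ends 25; tail pad 7 to reach multiple of 8; total 32 bytes, alignment 8
g at 0 (size 1, align 1) → ends 1
b at 1 (size 4, align 1) → ends 5
c at 5 (size 4, align 1) → ends 9
h at 9 (size 32, align 1) → ends 41
within Record: ttl at 16
9 + 16 = 25

25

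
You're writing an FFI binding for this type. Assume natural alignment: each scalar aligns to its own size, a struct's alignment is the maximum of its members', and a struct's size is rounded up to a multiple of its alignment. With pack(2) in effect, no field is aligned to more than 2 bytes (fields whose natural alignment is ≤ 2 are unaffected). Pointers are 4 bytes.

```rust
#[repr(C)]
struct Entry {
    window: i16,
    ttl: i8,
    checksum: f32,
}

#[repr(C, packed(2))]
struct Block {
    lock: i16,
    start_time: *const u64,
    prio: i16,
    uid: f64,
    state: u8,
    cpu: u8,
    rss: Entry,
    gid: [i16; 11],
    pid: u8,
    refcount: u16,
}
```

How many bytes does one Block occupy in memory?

Entry: window at 0 (size 2, align 2) → ends 2; ttl at 2 (size 1, align 1) → ends 3; pad 1 to align 4 for checksum; checksum at 4 (size 4, align 4) → ends 8; total 8 bytes, alignment 4
lock at 0 (size 2, align 2) → ends 2
start_time at 2 (size 4, align 2) → ends 6
prio at 6 (size 2, align 2) → ends 8
uid at 8 (size 8, align 2) → ends 16
state at 16 (size 1, align 1) → ends 17
cpu at 17 (size 1, align 1) → ends 18
rss at 18 (size 8, align 2) → ends 26
gid at 26 (size 22, align 2) → ends 48
pid at 48 (size 1, align 1) → ends 49
pad 1 to align 2 for refcount
refcount at 50 (size 2, align 2) → ends 52
total 52 bytes, alignment 2

52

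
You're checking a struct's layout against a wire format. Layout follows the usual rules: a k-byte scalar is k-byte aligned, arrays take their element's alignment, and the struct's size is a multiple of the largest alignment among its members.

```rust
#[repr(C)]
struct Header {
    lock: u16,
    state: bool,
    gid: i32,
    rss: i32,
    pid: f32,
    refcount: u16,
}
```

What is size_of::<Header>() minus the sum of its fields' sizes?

0..2  lock  (2B, 2-aligned)
2..3  state  (1B, 1-aligned)
3..4  -- padding (1B)
4..8  gid  (4B, 4-aligned)
8..12  rss  (4B, 4-aligned)
12..16  pid  (4B, 4-aligned)
16..18  refcount  (2B, 2-aligned)
18..20  -- tail padding (2B)
sizeof = 20, alignof = 4
data bytes 17, size 20 → padding 3

3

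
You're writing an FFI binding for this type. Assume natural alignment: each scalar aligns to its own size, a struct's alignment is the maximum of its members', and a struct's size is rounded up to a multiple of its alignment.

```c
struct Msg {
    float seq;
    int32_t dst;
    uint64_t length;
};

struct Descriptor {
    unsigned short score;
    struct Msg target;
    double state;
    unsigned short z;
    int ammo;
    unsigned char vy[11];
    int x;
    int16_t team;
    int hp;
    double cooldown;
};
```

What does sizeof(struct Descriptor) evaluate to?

72 bytes

Msg: @0: seq [4B, align 4] → 4; @4: dst [4B, align 4] → 8; @8: length [8B, align 8] → 16; size 16, align 8
@0: score [2B, align 2] → 2
+6 pad (align 8)
@8: target [16B, align 8] → 24
@24: state [8B, align 8] → 32
@32: z [2B, align 2] → 34
+2 pad (align 4)
@36: ammo [4B, align 4] → 40
@40: vy [11B, align 1] → 51
+1 pad (align 4)
@52: x [4B, align 4] → 56
@56: team [2B, align 2] → 58
+2 pad (align 4)
@60: hp [4B, align 4] → 64
@64: cooldown [8B, align 8] → 72
size 72, align 8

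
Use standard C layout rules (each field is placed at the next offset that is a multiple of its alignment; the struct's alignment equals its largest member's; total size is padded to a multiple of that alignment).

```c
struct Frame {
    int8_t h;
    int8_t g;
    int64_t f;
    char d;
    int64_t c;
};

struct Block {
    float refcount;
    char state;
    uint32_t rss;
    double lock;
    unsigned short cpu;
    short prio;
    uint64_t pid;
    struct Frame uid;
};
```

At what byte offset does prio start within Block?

26

Frame: 0..1  h  (1B, 1-aligned); 1..2  g  (1B, 1-aligned); 2..8  -- padding (6B); 8..16  f  (8B, 8-aligned); 16..17  d  (1B, 1-aligned); 17..24  -- padding (7B); 24..32  c  (8B, 8-aligned); sizeof = 32, alignof = 8
0..4  refcount  (4B, 4-aligned)
4..5  state  (1B, 1-aligned)
5..8  -- padding (3B)
8..12  rss  (4B, 4-aligned)
12..16  -- padding (4B)
16..24  lock  (8B, 8-aligned)
24..26  cpu  (2B, 2-aligned)
26..28  prio  (2B, 2-aligned)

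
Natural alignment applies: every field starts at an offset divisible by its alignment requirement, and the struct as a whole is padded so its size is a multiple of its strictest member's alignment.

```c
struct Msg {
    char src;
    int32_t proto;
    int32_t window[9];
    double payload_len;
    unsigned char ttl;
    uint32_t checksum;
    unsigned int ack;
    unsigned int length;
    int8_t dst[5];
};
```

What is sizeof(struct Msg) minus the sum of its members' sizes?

@0: src [1B, align 1] → 1
+3 pad (align 4)
@4: proto [4B, align 4] → 8
@8: window [36B, align 4] → 44
+4 pad (align 8)
@48: payload_len [8B, align 8] → 56
@56: ttl [1B, align 1] → 57
+3 pad (align 4)
@60: checksum [4B, align 4] → 64
@64: ack [4B, align 4] → 68
@68: length [4B, align 4] → 72
@72: dst [5B, align 1] → 77
+3 tail pad (align 8)
size 80, align 8
data bytes 67, size 80 → padding 13

13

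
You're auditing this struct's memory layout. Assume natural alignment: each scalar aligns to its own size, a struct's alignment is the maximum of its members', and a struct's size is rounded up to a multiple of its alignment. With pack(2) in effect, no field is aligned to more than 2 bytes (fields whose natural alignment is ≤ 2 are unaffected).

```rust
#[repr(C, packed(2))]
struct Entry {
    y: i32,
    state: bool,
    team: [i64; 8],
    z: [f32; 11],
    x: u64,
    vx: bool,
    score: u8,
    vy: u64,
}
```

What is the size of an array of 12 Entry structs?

y at 0 (size 4, align 2) → ends 4
state at 4 (size 1, align 1) → ends 5
pad 1 to align 2 for team
team at 6 (size 64, align 2) → ends 70
z at 70 (size 44, align 2) → ends 114
x at 114 (size 8, align 2) → ends 122
vx at 122 (size 1, align 1) → ends 123
score at 123 (size 1, align 1) → ends 124
vy at 124 (size 8, align 2) → ends 132
total 132 bytes, alignment 2
array of 12: 12 × 132 = 1584

1584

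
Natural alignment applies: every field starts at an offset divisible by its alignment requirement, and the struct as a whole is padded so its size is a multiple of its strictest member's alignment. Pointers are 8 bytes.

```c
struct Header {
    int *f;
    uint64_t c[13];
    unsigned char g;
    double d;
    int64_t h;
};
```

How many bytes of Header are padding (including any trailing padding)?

f at 0 (size 8, align 8) → ends 8
c at 8 (size 104, align 8) → ends 112
g at 112 (size 1, align 1) → ends 113
pad 7 to align 8 for d
d at 120 (size 8, align 8) → ends 128
h at 128 (size 8, align 8) → ends 136
total 136 bytes, alignment 8
data bytes 129, size 136 → padding 7

7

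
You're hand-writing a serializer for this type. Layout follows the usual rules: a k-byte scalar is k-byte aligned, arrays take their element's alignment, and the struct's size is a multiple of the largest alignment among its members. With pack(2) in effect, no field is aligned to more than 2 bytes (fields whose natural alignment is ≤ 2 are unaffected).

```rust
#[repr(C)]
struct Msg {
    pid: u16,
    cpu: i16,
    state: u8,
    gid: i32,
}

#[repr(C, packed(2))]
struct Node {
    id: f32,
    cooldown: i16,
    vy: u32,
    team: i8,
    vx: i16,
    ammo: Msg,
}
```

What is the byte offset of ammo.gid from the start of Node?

Msg: 0..2  pid  (2B, 2-aligned); 2..4  cpu  (2B, 2-aligned); 4..5  state  (1B, 1-aligned); 5..8  -- padding (3B); 8..12  gid  (4B, 4-aligned); sizeof = 12, alignof = 4
0..4  id  (4B, 2-aligned)
4..6  cooldown  (2B, 2-aligned)
6..10  vy  (4B, 2-aligned)
10..11  team  (1B, 1-aligned)
11..12  -- padding (1B)
12..14  vx  (2B, 2-aligned)
14..26  ammo  (12B, 2-aligned)
within Msg: gid at 8
14 + 8 = 22

22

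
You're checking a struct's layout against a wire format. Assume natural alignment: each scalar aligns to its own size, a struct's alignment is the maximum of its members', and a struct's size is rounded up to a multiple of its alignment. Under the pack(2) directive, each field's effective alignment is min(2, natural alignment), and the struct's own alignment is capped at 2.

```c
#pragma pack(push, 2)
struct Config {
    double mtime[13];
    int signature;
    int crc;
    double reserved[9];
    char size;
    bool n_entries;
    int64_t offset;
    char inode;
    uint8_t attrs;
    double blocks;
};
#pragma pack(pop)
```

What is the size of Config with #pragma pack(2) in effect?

204

@0: mtime [104B, align 2] → 104
@104: signature [4B, align 2] → 108
@108: crc [4B, align 2] → 112
@112: reserved [72B, align 2] → 184
@184: size [1B, align 1] → 185
@185: n_entries [1B, align 1] → 186
@186: offset [8B, align 2] → 194
@194: inode [1B, align 1] → 195
@195: attrs [1B, align 1] → 196
@196: blocks [8B, align 2] → 204
size 204, align 2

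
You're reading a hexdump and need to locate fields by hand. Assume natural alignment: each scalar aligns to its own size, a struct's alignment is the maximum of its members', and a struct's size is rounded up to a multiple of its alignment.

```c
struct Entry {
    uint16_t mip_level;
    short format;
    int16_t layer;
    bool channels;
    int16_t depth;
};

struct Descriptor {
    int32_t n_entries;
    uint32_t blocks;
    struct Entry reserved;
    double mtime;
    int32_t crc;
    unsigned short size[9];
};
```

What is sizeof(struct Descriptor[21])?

1176

Entry: mip_level at 0 (size 2, align 2) → ends 2; format at 2 (size 2, align 2) → ends 4; layer at 4 (size 2, align 2) → ends 6; channels at 6 (size 1, align 1) → ends 7; pad 1 to align 2 for depth; depth at 8 (size 2, align 2) → ends 10; total 10 bytes, alignment 2
n_entries at 0 (size 4, align 4) → ends 4
blocks at 4 (size 4, align 4) → ends 8
reserved at 8 (size 10, align 2) → ends 18
pad 6 to align 8 for mtime
mtime at 24 (size 8, align 8) → ends 32
crc at 32 (size 4, align 4) → ends 36
size at 36 (size 18, align 2) → ends 54
tail pad 2 to reach multiple of 8
total 56 bytes, alignment 8
array of 21: 21 × 56 = 1176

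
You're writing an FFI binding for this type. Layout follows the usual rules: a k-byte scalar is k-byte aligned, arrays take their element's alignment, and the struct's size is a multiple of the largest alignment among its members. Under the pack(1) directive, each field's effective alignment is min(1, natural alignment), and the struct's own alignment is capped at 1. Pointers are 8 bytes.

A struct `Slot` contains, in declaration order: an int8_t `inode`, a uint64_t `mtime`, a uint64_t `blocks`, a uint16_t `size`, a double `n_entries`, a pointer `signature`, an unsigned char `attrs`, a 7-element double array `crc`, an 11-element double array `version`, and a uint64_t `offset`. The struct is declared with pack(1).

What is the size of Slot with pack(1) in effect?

inode at 0 (size 1, align 1) → ends 1
mtime at 1 (size 8, align 1) → ends 9
blocks at 9 (size 8, align 1) → ends 17
size at 17 (size 2, align 1) → ends 19
n_entries at 19 (size 8, align 1) → ends 27
signature at 27 (size 8, align 1) → ends 35
attrs at 35 (size 1, align 1) → ends 36
crc at 36 (size 56, align 1) → ends 92
version at 92 (size 88, align 1) → ends 180
offset at 180 (size 8, align 1) → ends 188
total 188 bytes, alignment 1

188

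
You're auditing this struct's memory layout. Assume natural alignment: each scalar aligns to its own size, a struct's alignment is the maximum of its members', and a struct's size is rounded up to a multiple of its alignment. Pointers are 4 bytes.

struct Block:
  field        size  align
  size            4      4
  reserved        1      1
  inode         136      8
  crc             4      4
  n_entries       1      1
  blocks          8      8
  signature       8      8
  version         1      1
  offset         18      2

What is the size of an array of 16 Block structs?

3072

size at 0 (size 4, align 4) → ends 4
reserved at 4 (size 1, align 1) → ends 5
pad 3 to align 8 for inode
inode at 8 (size 136, align 8) → ends 144
crc at 144 (size 4, align 4) → ends 148
n_entries at 148 (size 1, align 1) → ends 149
pad 3 to align 8 for blocks
blocks at 152 (size 8, align 8) → ends 160
signature at 160 (size 8, align 8) → ends 168
version at 168 (size 1, align 1) → ends 169
pad 1 to align 2 for offset
offset at 170 (size 18, align 2) → ends 188
tail pad 4 to reach multiple of 8
total 192 bytes, alignment 8
array of 16: 16 × 192 = 3072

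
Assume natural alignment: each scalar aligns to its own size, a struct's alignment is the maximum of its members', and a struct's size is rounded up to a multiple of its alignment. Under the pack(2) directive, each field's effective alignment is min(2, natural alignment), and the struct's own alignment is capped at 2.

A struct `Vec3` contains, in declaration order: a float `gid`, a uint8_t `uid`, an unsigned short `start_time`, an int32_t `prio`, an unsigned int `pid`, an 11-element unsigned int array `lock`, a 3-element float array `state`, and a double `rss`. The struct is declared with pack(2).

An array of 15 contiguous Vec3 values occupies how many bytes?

1200

@0: gid [4B, align 2] → 4
@4: uid [1B, align 1] → 5
+1 pad (align 2)
@6: start_time [2B, align 2] → 8
@8: prio [4B, align 2] → 12
@12: pid [4B, align 2] → 16
@16: lock [44B, align 2] → 60
@60: state [12B, align 2] → 72
@72: rss [8B, align 2] → 80
size 80, align 2
array of 15: 15 × 80 = 1200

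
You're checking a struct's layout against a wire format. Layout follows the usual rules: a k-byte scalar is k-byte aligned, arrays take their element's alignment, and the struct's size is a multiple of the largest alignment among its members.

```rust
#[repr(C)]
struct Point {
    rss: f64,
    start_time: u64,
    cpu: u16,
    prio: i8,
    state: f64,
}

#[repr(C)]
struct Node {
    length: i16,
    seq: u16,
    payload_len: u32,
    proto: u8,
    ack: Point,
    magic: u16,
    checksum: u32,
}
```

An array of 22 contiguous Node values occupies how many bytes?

1232

Point: 0..8  rss  (8B, 8-aligned); 8..16  start_time  (8B, 8-aligned); 16..18  cpu  (2B, 2-aligned); 18..19  prio  (1B, 1-aligned); 19..24  -- padding (5B); 24..32  state  (8B, 8-aligned); sizeof = 32, alignof = 8
0..2  length  (2B, 2-aligned)
2..4  seq  (2B, 2-aligned)
4..8  payload_len  (4B, 4-aligned)
8..9  proto  (1B, 1-aligned)
9..16  -- padding (7B)
16..48  ack  (32B, 8-aligned)
48..50  magic  (2B, 2-aligned)
50..52  -- padding (2B)
52..56  checksum  (4B, 4-aligned)
sizeof = 56, alignof = 8
array of 22: 22 × 56 = 1232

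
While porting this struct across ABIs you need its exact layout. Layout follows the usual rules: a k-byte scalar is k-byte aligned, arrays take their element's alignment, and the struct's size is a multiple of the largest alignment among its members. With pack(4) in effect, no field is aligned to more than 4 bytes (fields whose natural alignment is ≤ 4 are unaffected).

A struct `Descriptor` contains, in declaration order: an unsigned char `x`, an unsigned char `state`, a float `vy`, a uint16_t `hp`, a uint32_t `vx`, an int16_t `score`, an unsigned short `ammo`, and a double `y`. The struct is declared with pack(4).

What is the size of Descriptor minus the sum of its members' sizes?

4

x at 0 (size 1, align 1) → ends 1
state at 1 (size 1, align 1) → ends 2
pad 2 to align 4 for vy
vy at 4 (size 4, align 4) → ends 8
hp at 8 (size 2, align 2) → ends 10
pad 2 to align 4 for vx
vx at 12 (size 4, align 4) → ends 16
score at 16 (size 2, align 2) → ends 18
ammo at 18 (size 2, align 2) → ends 20
y at 20 (size 8, align 4) → ends 28
total 28 bytes, alignment 4
data bytes 24, size 28 → padding 4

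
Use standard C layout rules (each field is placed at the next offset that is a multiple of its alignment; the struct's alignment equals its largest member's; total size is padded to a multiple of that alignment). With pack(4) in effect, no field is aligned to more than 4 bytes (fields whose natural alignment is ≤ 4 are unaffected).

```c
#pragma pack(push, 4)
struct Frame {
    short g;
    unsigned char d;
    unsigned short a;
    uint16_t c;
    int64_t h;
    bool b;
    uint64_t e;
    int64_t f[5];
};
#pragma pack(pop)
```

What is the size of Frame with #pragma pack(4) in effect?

68

@0: g [2B, align 2] → 2
@2: d [1B, align 1] → 3
+1 pad (align 2)
@4: a [2B, align 2] → 6
@6: c [2B, align 2] → 8
@8: h [8B, align 4] → 16
@16: b [1B, align 1] → 17
+3 pad (align 4)
@20: e [8B, align 4] → 28
@28: f [40B, align 4] → 68
size 68, align 4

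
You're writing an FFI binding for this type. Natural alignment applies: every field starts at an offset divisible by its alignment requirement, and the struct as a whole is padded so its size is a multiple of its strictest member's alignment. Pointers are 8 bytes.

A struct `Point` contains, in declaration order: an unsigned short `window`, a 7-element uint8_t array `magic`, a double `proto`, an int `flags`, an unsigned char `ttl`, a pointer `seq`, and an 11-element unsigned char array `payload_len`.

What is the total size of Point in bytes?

56

window at 0 (size 2, align 2) → ends 2
magic at 2 (size 7, align 1) → ends 9
pad 7 to align 8 for proto
proto at 16 (size 8, align 8) → ends 24
flags at 24 (size 4, align 4) → ends 28
ttl at 28 (size 1, align 1) → ends 29
pad 3 to align 8 for seq
seq at 32 (size 8, align 8) → ends 40
payload_len at 40 (size 11, align 1) → ends 51
tail pad 5 to reach multiple of 8
total 56 bytes, alignment 8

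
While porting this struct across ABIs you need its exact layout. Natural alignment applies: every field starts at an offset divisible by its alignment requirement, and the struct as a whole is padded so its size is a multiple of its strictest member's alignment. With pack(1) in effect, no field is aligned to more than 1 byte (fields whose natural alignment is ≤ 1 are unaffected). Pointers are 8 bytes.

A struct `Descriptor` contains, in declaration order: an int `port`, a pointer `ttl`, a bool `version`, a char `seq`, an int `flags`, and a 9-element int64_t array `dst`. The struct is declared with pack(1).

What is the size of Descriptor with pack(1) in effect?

90

@0: port [4B, align 1] → 4
@4: ttl [8B, align 1] → 12
@12: version [1B, align 1] → 13
@13: seq [1B, align 1] → 14
@14: flags [4B, align 1] → 18
@18: dst [72B, align 1] → 90
size 90, align 1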